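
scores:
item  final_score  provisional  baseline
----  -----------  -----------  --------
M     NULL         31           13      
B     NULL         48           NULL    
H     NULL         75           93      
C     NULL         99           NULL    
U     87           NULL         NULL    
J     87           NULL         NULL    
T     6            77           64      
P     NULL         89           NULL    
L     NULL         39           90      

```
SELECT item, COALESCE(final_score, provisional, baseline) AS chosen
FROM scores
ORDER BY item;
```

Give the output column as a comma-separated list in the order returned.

48, 99, 75, 87, 39, 31, 89, 6, 87

item=B: final_score=NULL, provisional=48 → 48
item=C: final_score=NULL, provisional=99 → 99
item=H: final_score=NULL, provisional=75 → 75
item=J: final_score=87 → 87
item=L: final_score=NULL, provisional=39 → 39
item=M: final_score=NULL, provisional=31 → 31
item=P: final_score=NULL, provisional=89 → 89
item=T: final_score=6 → 6
item=U: final_score=87 → 87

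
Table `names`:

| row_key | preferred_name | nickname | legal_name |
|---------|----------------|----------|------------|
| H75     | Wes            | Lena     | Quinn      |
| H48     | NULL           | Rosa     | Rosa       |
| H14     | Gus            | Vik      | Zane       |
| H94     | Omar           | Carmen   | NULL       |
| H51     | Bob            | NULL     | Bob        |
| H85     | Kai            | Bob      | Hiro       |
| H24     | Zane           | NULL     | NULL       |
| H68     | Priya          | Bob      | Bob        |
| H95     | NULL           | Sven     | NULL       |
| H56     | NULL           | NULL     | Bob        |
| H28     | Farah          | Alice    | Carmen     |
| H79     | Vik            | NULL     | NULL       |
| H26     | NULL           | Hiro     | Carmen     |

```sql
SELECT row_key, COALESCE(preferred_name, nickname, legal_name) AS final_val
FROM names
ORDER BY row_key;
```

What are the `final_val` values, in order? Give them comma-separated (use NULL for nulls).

row_key=H14: preferred_name=Gus → Gus
row_key=H24: preferred_name=Zane → Zane
row_key=H26: preferred_name=NULL, nickname=Hiro → Hiro
row_key=H28: preferred_name=Farah → Farah
row_key=H48: preferred_name=NULL, nickname=Rosa → Rosa
row_key=H51: preferred_name=Bob → Bob
row_key=H56: preferred_name=NULL, nickname=NULL, legal_name=Bob → Bob
row_key=H68: preferred_name=Priya → Priya
row_key=H75: preferred_name=Wes → Wes
row_key=H79: preferred_name=Vik → Vik
row_key=H85: preferred_name=Kai → Kai
row_key=H94: preferred_name=Omar → Omar
row_key=H95: preferred_name=NULL, nickname=Sven → Sven

Gus, Zane, Hiro, Farah, Rosa, Bob, Bob, Priya, Wes, Vik, Kai, Omar, Sven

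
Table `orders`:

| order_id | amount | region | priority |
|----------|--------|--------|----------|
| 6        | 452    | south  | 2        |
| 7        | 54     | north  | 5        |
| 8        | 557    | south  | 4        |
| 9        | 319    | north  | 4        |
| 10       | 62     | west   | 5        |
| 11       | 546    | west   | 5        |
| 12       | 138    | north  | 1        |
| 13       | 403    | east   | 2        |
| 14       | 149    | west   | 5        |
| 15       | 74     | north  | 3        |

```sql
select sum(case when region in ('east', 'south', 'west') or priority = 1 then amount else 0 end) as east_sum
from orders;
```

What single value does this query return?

order_id=6: ✓ → 452
order_id=7: ✗
order_id=8: ✓ → 557
order_id=9: ✗
order_id=10: ✓ → 62
order_id=11: ✓ → 546
order_id=12: ✓ → 138
order_id=13: ✓ → 403
order_id=14: ✓ → 149
order_id=15: ✗
east_sum = 452 + 557 + 62 + 546 + 138 + 403 + 149 = 2307

2307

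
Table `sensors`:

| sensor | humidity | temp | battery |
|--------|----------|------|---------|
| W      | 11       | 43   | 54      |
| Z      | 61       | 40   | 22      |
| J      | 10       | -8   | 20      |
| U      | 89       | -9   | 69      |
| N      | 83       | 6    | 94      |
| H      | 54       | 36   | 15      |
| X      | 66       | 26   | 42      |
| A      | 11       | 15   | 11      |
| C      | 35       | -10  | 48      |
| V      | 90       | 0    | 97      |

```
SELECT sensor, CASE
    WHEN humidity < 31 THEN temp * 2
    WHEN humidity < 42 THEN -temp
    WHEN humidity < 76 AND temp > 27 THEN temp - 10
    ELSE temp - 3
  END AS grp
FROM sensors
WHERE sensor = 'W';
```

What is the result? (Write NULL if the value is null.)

86

sensor = W: humidity=11, temp=43, battery=54.
humidity < 31 → true → 86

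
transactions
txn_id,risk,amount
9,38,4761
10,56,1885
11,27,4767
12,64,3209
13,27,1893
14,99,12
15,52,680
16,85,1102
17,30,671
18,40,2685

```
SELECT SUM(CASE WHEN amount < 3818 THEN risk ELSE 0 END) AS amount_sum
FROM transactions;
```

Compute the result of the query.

txn_id=9: ✗
txn_id=10: ✓ → 56
txn_id=11: ✗
txn_id=12: ✓ → 64
txn_id=13: ✓ → 27
txn_id=14: ✓ → 99
txn_id=15: ✓ → 52
txn_id=16: ✓ → 85
txn_id=17: ✓ → 30
txn_id=18: ✓ → 40
amount_sum = 56 + 64 + 27 + 99 + 52 + 85 + 30 + 40 = 453

453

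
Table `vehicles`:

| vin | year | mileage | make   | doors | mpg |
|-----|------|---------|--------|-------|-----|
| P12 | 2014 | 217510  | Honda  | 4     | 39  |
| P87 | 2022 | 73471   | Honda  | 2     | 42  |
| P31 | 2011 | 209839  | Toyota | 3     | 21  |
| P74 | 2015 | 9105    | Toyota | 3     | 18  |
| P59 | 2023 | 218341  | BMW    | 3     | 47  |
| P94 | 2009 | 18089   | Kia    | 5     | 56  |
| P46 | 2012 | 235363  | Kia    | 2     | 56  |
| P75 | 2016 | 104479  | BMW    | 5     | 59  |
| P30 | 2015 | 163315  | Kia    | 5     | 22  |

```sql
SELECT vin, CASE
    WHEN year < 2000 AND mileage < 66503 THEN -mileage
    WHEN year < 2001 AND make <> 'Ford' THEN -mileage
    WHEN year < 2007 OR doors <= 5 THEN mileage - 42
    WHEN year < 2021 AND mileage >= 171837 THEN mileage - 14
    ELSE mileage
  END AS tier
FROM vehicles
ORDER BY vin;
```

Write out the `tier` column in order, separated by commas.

vin=P12: year < 2007 OR doors <= 5 → 217468
vin=P30: year < 2007 OR doors <= 5 → 163273
vin=P31: year < 2007 OR doors <= 5 → 209797
vin=P46: year < 2007 OR doors <= 5 → 235321
vin=P59: year < 2007 OR doors <= 5 → 218299
vin=P74: year < 2007 OR doors <= 5 → 9063
vin=P75: year < 2007 OR doors <= 5 → 104437
vin=P87: year < 2007 OR doors <= 5 → 73429
vin=P94: year < 2007 OR doors <= 5 → 18047

217468, 163273, 209797, 235321, 218299, 9063, 104437, 73429, 18047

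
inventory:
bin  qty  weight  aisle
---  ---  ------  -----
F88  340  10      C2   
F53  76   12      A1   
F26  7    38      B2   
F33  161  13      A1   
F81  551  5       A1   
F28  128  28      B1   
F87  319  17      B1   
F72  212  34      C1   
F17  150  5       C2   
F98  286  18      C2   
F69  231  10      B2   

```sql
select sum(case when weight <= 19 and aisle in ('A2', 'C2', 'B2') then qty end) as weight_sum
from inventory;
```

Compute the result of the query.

bin=F88: ✓ → 340
bin=F53: ✗
bin=F26: ✗
bin=F33: ✗
bin=F81: ✗
bin=F28: ✗
bin=F87: ✗
bin=F72: ✗
bin=F17: ✓ → 150
bin=F98: ✓ → 286
bin=F69: ✓ → 231
weight_sum = 340 + 150 + 286 + 231 = 1007

1007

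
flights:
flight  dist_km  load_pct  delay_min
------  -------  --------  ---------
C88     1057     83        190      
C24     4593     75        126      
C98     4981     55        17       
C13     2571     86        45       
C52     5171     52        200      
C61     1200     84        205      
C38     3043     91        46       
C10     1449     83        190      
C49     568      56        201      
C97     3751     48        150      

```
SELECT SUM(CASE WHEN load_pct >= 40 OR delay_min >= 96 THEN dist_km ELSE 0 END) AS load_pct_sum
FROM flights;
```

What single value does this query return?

flight=C88: ✓ → 1057
flight=C24: ✓ → 4593
flight=C98: ✓ → 4981
flight=C13: ✓ → 2571
flight=C52: ✓ → 5171
flight=C61: ✓ → 1200
flight=C38: ✓ → 3043
flight=C10: ✓ → 1449
flight=C49: ✓ → 568
flight=C97: ✓ → 3751
load_pct_sum = 1057 + 4593 + 4981 + 2571 + 5171 + 1200 + 3043 + 1449 + 568 + 3751 = 28384

28384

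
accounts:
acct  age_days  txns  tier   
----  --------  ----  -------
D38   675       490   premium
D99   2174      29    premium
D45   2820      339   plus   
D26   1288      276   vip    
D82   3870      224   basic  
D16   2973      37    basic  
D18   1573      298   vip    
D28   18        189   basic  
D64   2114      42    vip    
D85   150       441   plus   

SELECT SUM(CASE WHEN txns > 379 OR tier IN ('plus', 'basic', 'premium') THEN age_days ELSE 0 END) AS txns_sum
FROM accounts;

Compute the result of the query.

acct=D38: ✓ → 675
acct=D99: ✓ → 2174
acct=D45: ✓ → 2820
acct=D26: ✗
acct=D82: ✓ → 3870
acct=D16: ✓ → 2973
acct=D18: ✗
acct=D28: ✓ → 18
acct=D64: ✗
acct=D85: ✓ → 150
txns_sum = 675 + 2174 + 2820 + 3870 + 2973 + 18 + 150 = 12680

12680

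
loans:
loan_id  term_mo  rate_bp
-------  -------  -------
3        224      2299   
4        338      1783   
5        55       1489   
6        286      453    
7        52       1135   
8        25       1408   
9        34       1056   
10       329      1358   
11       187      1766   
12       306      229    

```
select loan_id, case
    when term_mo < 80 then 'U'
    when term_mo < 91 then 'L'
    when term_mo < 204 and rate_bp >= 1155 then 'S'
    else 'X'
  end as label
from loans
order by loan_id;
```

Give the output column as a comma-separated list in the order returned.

loan_id=3: ELSE → X
loan_id=4: ELSE → X
loan_id=5: term_mo < 80 → U
loan_id=6: ELSE → X
loan_id=7: term_mo < 80 → U
loan_id=8: term_mo < 80 → U
loan_id=9: term_mo < 80 → U
loan_id=10: ELSE → X
loan_id=11: term_mo < 204 and rate_bp >= 1155 → S
loan_id=12: ELSE → X

X, X, U, X, U, U, U, X, S, X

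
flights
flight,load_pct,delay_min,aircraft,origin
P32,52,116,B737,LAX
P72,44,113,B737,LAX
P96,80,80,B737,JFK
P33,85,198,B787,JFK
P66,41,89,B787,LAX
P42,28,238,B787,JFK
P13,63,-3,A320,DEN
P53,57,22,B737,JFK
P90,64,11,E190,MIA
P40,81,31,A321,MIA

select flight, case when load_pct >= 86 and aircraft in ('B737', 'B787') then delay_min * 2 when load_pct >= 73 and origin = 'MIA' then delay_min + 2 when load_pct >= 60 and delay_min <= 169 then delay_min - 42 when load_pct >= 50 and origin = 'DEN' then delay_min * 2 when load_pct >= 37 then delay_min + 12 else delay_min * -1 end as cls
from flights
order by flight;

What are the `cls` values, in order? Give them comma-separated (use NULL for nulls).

flight=P13: load_pct >= 60 and delay_min <= 169 → -45
flight=P32: load_pct >= 37 → 128
flight=P33: load_pct >= 37 → 210
flight=P40: load_pct >= 73 and origin = 'MIA' → 33
flight=P42: ELSE → -238
flight=P53: load_pct >= 37 → 34
flight=P66: load_pct >= 37 → 101
flight=P72: load_pct >= 37 → 125
flight=P90: load_pct >= 60 and delay_min <= 169 → -31
flight=P96: load_pct >= 60 and delay_min <= 169 → 38

-45, 128, 210, 33, -238, 34, 101, 125, -31, 38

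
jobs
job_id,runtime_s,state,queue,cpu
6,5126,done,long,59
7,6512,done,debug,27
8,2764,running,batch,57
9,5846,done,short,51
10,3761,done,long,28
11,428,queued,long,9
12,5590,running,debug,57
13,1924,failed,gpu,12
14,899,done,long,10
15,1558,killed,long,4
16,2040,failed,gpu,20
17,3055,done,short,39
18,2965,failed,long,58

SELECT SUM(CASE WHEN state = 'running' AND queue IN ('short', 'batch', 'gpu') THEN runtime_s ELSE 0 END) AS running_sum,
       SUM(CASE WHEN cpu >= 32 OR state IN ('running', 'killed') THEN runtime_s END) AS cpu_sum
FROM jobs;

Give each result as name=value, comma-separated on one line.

[running_sum: state = 'running' AND queue IN ('short', 'batch', 'gpu')]
job_id=6: ✗
job_id=7: ✗
job_id=8: ✓ → 2764
job_id=9: ✗
job_id=10: ✗
job_id=11: ✗
job_id=12: ✗
job_id=13: ✗
job_id=14: ✗
job_id=15: ✗
job_id=16: ✗
job_id=17: ✗
job_id=18: ✗
running_sum = 2764
—
[cpu_sum: cpu >= 32 OR state IN ('running', 'killed')]
job_id=6: ✓ → 5126
job_id=7: ✗
job_id=8: ✓ → 2764
job_id=9: ✓ → 5846
job_id=10: ✗
job_id=11: ✗
job_id=12: ✓ → 5590
job_id=13: ✗
job_id=14: ✗
job_id=15: ✓ → 1558
job_id=16: ✗
job_id=17: ✓ → 3055
job_id=18: ✓ → 2965
cpu_sum = 5126 + 2764 + 5846 + 5590 + 1558 + 3055 + 2965 = 26904

running_sum=2764, cpu_sum=26904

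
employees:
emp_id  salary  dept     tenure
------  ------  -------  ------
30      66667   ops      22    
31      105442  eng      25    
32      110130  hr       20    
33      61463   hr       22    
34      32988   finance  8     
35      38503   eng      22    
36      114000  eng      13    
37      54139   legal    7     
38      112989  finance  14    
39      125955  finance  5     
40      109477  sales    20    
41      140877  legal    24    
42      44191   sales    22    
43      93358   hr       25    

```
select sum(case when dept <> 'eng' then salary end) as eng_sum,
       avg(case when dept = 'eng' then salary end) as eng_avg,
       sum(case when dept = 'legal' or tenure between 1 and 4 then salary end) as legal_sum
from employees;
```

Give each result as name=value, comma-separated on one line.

eng_sum=952234, eng_avg=85981.6666666667, legal_sum=195016

[eng_sum: dept <> 'eng']
emp_id=30: ✓ → 66667
emp_id=31: ✗
emp_id=32: ✓ → 110130
emp_id=33: ✓ → 61463
emp_id=34: ✓ → 32988
emp_id=35: ✗
emp_id=36: ✗
emp_id=37: ✓ → 54139
emp_id=38: ✓ → 112989
emp_id=39: ✓ → 125955
emp_id=40: ✓ → 109477
emp_id=41: ✓ → 140877
emp_id=42: ✓ → 44191
emp_id=43: ✓ → 93358
eng_sum = 66667 + 110130 + 61463 + 32988 + 54139 + 112989 + 125955 + 109477 + 140877 + 44191 + 93358 = 952234
—
[eng_avg: dept = 'eng']
emp_id=30: ✗
emp_id=31: ✓ → 105442
emp_id=32: ✗
emp_id=33: ✗
emp_id=34: ✗
emp_id=35: ✓ → 38503
emp_id=36: ✓ → 114000
emp_id=37: ✗
emp_id=38: ✗
emp_id=39: ✗
emp_id=40: ✗
emp_id=41: ✗
emp_id=42: ✗
emp_id=43: ✗
eng_avg = (105442 + 38503 + 114000) / 3 = 85981.6666666667
—
[legal_sum: dept = 'legal' or tenure between 1 and 4]
emp_id=30: ✗
emp_id=31: ✗
emp_id=32: ✗
emp_id=33: ✗
emp_id=34: ✗
emp_id=35: ✗
emp_id=36: ✗
emp_id=37: ✓ → 54139
emp_id=38: ✗
emp_id=39: ✗
emp_id=40: ✗
emp_id=41: ✓ → 140877
emp_id=42: ✗
emp_id=43: ✗
legal_sum = 54139 + 140877 = 195016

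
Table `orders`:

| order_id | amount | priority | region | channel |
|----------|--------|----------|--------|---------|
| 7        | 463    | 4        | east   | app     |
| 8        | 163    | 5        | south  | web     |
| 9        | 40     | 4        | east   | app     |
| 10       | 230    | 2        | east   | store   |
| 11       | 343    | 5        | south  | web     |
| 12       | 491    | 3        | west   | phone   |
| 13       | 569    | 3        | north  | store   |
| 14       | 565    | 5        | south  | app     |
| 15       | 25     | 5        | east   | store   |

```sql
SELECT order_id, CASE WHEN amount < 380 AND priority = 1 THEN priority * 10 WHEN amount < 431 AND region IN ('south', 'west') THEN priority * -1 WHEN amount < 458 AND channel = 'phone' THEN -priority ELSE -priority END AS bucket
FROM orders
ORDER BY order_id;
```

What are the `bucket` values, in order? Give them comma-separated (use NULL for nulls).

order_id=7: ELSE → -4
order_id=8: amount < 431 AND region IN ('south', 'west') → -5
order_id=9: ELSE → -4
order_id=10: ELSE → -2
order_id=11: amount < 431 AND region IN ('south', 'west') → -5
order_id=12: ELSE → -3
order_id=13: ELSE → -3
order_id=14: ELSE → -5
order_id=15: ELSE → -5

-4, -5, -4, -2, -5, -3, -3, -5, -5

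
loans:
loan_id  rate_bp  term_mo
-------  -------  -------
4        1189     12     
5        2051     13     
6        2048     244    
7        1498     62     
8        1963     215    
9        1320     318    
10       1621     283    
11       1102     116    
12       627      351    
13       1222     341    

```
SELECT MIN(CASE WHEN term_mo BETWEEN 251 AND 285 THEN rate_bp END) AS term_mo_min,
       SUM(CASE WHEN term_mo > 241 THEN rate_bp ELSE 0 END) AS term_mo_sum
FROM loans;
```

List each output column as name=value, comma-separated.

term_mo_min=1621, term_mo_sum=6838

[term_mo_min: term_mo BETWEEN 251 AND 285]
loan_id=4: ✗
loan_id=5: ✗
loan_id=6: ✗
loan_id=7: ✗
loan_id=8: ✗
loan_id=9: ✗
loan_id=10: ✓ → 1621
loan_id=11: ✗
loan_id=12: ✗
loan_id=13: ✗
term_mo_min = MIN(1621) = 1621
—
[term_mo_sum: term_mo > 241]
loan_id=4: ✗
loan_id=5: ✗
loan_id=6: ✓ → 2048
loan_id=7: ✗
loan_id=8: ✗
loan_id=9: ✓ → 1320
loan_id=10: ✓ → 1621
loan_id=11: ✗
loan_id=12: ✓ → 627
loan_id=13: ✓ → 1222
term_mo_sum = 2048 + 1320 + 1621 + 627 + 1222 = 6838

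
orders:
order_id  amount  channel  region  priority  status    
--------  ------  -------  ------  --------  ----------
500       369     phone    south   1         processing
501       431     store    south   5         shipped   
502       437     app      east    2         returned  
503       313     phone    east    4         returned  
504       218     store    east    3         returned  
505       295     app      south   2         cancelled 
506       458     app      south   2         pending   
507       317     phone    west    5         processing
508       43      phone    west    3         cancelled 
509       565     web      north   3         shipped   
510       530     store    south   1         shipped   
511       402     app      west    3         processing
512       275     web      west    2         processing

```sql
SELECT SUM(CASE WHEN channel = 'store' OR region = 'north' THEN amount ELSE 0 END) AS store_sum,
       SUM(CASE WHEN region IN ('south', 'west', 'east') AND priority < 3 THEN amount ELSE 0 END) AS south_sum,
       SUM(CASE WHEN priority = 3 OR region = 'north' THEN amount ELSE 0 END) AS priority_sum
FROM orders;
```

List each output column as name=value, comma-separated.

store_sum=1744, south_sum=2364, priority_sum=1228

[store_sum: channel = 'store' OR region = 'north']
order_id=500: ✗
order_id=501: ✓ → 431
order_id=502: ✗
order_id=503: ✗
order_id=504: ✓ → 218
order_id=505: ✗
order_id=506: ✗
order_id=507: ✗
order_id=508: ✗
order_id=509: ✓ → 565
order_id=510: ✓ → 530
order_id=511: ✗
order_id=512: ✗
store_sum = 431 + 218 + 565 + 530 = 1744
—
[south_sum: region IN ('south', 'west', 'east') AND priority < 3]
order_id=500: ✓ → 369
order_id=501: ✗
order_id=502: ✓ → 437
order_id=503: ✗
order_id=504: ✗
order_id=505: ✓ → 295
order_id=506: ✓ → 458
order_id=507: ✗
order_id=508: ✗
order_id=509: ✗
order_id=510: ✓ → 530
order_id=511: ✗
order_id=512: ✓ → 275
south_sum = 369 + 437 + 295 + 458 + 530 + 275 = 2364
—
[priority_sum: priority = 3 OR region = 'north']
order_id=500: ✗
order_id=501: ✗
order_id=502: ✗
order_id=503: ✗
order_id=504: ✓ → 218
order_id=505: ✗
order_id=506: ✗
order_id=507: ✗
order_id=508: ✓ → 43
order_id=509: ✓ → 565
order_id=510: ✗
order_id=511: ✓ → 402
order_id=512: ✗
priority_sum = 218 + 43 + 565 + 402 = 1228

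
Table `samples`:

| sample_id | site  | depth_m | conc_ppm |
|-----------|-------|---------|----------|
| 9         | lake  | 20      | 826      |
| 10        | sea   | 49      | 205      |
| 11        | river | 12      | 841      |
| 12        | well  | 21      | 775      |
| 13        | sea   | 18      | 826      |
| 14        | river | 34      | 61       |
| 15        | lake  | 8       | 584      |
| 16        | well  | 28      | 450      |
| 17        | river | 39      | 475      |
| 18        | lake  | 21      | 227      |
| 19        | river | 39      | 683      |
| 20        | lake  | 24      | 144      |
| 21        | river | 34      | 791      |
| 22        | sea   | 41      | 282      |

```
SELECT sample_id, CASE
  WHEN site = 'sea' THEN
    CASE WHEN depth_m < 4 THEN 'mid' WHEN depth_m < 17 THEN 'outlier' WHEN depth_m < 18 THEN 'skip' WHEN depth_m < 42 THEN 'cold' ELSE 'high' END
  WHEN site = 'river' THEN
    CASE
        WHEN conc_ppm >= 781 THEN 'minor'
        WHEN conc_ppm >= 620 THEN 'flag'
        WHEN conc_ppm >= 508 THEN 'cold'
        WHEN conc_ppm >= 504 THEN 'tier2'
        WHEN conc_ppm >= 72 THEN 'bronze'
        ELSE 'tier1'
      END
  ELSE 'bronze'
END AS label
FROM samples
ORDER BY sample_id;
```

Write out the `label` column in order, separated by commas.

sample_id=9: site='lake' → outer ELSE → bronze
sample_id=10: site='sea' → inner[ELSE] → high
sample_id=11: site='river' → inner[conc_ppm >= 781] → minor
sample_id=12: site='well' → outer ELSE → bronze
sample_id=13: site='sea' → inner[depth_m < 42] → cold
sample_id=14: site='river' → inner[ELSE] → tier1
sample_id=15: site='lake' → outer ELSE → bronze
sample_id=16: site='well' → outer ELSE → bronze
sample_id=17: site='river' → inner[conc_ppm >= 72] → bronze
sample_id=18: site='lake' → outer ELSE → bronze
sample_id=19: site='river' → inner[conc_ppm >= 620] → flag
sample_id=20: site='lake' → outer ELSE → bronze
sample_id=21: site='river' → inner[conc_ppm >= 781] → minor
sample_id=22: site='sea' → inner[depth_m < 42] → cold

bronze, high, minor, bronze, cold, tier1, bronze, bronze, bronze, bronze, flag, bronze, minor, cold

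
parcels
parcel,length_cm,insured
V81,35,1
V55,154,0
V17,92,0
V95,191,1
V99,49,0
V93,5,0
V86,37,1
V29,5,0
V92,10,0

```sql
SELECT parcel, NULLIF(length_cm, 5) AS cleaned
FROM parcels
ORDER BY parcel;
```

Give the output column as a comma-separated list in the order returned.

92, NULL, 154, 35, 37, 10, NULL, 191, 49

parcel=V17: length_cm=92 vs 5: differ → 92
parcel=V29: length_cm=5 vs 5: equal → NULL
parcel=V55: length_cm=154 vs 5: differ → 154
parcel=V81: length_cm=35 vs 5: differ → 35
parcel=V86: length_cm=37 vs 5: differ → 37
parcel=V92: length_cm=10 vs 5: differ → 10
parcel=V93: length_cm=5 vs 5: equal → NULL
parcel=V95: length_cm=191 vs 5: differ → 191
parcel=V99: length_cm=49 vs 5: differ → 49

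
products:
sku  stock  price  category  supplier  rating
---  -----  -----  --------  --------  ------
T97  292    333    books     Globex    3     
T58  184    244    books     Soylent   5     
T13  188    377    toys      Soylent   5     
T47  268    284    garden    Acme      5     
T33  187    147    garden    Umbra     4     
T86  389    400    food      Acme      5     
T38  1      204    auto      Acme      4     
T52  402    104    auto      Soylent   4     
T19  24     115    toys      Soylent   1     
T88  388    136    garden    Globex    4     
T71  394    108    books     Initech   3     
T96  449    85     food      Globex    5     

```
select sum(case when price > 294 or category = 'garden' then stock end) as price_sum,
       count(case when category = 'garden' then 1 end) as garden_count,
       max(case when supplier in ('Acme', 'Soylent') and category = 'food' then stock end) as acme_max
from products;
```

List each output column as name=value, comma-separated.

price_sum=1712, garden_count=3, acme_max=389

[price_sum: price > 294 or category = 'garden']
sku=T97: ✓ → 292
sku=T58: ✗
sku=T13: ✓ → 188
sku=T47: ✓ → 268
sku=T33: ✓ → 187
sku=T86: ✓ → 389
sku=T38: ✗
sku=T52: ✗
sku=T19: ✗
sku=T88: ✓ → 388
sku=T71: ✗
sku=T96: ✗
price_sum = 292 + 188 + 268 + 187 + 389 + 388 = 1712
—
[garden_count: category = 'garden']
sku=T97: ✗
sku=T58: ✗
sku=T13: ✗
sku=T47: ✓ → 1
sku=T33: ✓ → 1
sku=T86: ✗
sku=T38: ✗
sku=T52: ✗
sku=T19: ✗
sku=T88: ✓ → 1
sku=T71: ✗
sku=T96: ✗
garden_count = COUNT(1, 1, 1) = 3
—
[acme_max: supplier in ('Acme', 'Soylent') and category = 'food']
sku=T97: ✗
sku=T58: ✗
sku=T13: ✗
sku=T47: ✗
sku=T33: ✗
sku=T86: ✓ → 389
sku=T38: ✗
sku=T52: ✗
sku=T19: ✗
sku=T88: ✗
sku=T71: ✗
sku=T96: ✗
acme_max = MAX(389) = 389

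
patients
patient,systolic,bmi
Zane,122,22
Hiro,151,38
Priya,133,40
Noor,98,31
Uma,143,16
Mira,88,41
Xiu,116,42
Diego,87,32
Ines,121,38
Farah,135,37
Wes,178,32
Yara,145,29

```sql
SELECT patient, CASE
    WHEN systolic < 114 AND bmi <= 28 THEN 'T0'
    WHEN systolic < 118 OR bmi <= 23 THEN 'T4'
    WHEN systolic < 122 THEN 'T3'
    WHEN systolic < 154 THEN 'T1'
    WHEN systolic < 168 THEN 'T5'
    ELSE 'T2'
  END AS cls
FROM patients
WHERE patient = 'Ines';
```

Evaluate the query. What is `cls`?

patient = Ines: systolic=121, bmi=38.
systolic < 114 AND bmi <= 28 → false
systolic < 118 OR bmi <= 23 → false
systolic < 122 → true → T3

T3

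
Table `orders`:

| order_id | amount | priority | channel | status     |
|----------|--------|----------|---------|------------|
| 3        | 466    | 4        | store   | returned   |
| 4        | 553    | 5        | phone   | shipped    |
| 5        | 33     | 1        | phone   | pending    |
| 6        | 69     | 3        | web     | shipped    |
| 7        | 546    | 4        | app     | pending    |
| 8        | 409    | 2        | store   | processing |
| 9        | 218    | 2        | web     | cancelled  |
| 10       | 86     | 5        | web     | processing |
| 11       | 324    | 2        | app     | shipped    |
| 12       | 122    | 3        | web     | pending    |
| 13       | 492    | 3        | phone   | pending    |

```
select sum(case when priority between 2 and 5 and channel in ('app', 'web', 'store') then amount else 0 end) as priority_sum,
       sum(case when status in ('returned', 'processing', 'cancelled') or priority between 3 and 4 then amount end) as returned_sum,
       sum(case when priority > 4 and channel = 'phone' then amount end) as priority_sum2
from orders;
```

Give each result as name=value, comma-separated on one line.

priority_sum=2240, returned_sum=2408, priority_sum2=553

[priority_sum: priority between 2 and 5 and channel in ('app', 'web', 'store')]
order_id=3: ✓ → 466
order_id=4: ✗
order_id=5: ✗
order_id=6: ✓ → 69
order_id=7: ✓ → 546
order_id=8: ✓ → 409
order_id=9: ✓ → 218
order_id=10: ✓ → 86
order_id=11: ✓ → 324
order_id=12: ✓ → 122
order_id=13: ✗
priority_sum = 466 + 69 + 546 + 409 + 218 + 86 + 324 + 122 = 2240
—
[returned_sum: status in ('returned', 'processing', 'cancelled') or priority between 3 and 4]
order_id=3: ✓ → 466
order_id=4: ✗
order_id=5: ✗
order_id=6: ✓ → 69
order_id=7: ✓ → 546
order_id=8: ✓ → 409
order_id=9: ✓ → 218
order_id=10: ✓ → 86
order_id=11: ✗
order_id=12: ✓ → 122
order_id=13: ✓ → 492
returned_sum = 466 + 69 + 546 + 409 + 218 + 86 + 122 + 492 = 2408
—
[priority_sum2: priority > 4 and channel = 'phone']
order_id=3: ✗
order_id=4: ✓ → 553
order_id=5: ✗
order_id=6: ✗
order_id=7: ✗
order_id=8: ✗
order_id=9: ✗
order_id=10: ✗
order_id=11: ✗
order_id=12: ✗
order_id=13: ✗
priority_sum2 = 553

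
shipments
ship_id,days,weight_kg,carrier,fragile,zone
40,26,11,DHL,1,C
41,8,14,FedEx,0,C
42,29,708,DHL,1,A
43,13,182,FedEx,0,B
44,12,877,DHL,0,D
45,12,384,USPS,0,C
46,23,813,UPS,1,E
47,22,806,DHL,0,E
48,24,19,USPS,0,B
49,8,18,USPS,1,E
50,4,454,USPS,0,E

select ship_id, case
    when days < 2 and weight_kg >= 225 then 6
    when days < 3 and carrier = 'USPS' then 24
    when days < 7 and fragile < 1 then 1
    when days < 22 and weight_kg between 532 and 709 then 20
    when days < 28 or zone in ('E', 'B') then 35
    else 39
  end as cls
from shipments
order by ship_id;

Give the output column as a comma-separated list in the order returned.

35, 35, 39, 35, 35, 35, 35, 35, 35, 35, 1

ship_id=40: days < 28 or zone in ('E', 'B') → 35
ship_id=41: days < 28 or zone in ('E', 'B') → 35
ship_id=42: ELSE → 39
ship_id=43: days < 28 or zone in ('E', 'B') → 35
ship_id=44: days < 28 or zone in ('E', 'B') → 35
ship_id=45: days < 28 or zone in ('E', 'B') → 35
ship_id=46: days < 28 or zone in ('E', 'B') → 35
ship_id=47: days < 28 or zone in ('E', 'B') → 35
ship_id=48: days < 28 or zone in ('E', 'B') → 35
ship_id=49: days < 28 or zone in ('E', 'B') → 35
ship_id=50: days < 7 and fragile < 1 → 1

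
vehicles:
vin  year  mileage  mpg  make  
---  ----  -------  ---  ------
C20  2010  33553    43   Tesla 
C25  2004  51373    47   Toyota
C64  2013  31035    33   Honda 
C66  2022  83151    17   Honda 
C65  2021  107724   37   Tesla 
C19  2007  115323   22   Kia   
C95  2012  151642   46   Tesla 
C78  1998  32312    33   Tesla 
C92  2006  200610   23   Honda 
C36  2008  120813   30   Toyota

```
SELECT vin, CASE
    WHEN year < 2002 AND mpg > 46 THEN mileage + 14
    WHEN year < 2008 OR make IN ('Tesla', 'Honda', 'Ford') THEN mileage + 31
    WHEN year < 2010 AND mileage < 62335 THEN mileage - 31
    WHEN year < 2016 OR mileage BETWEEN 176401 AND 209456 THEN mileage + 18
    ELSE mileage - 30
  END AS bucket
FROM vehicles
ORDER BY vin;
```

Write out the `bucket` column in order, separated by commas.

vin=C19: year < 2008 OR make IN ('Tesla', 'Honda', 'Ford') → 115354
vin=C20: year < 2008 OR make IN ('Tesla', 'Honda', 'Ford') → 33584
vin=C25: year < 2008 OR make IN ('Tesla', 'Honda', 'Ford') → 51404
vin=C36: year < 2016 OR mileage BETWEEN 176401 AND 209456 → 120831
vin=C64: year < 2008 OR make IN ('Tesla', 'Honda', 'Ford') → 31066
vin=C65: year < 2008 OR make IN ('Tesla', 'Honda', 'Ford') → 107755
vin=C66: year < 2008 OR make IN ('Tesla', 'Honda', 'Ford') → 83182
vin=C78: year < 2008 OR make IN ('Tesla', 'Honda', 'Ford') → 32343
vin=C92: year < 2008 OR make IN ('Tesla', 'Honda', 'Ford') → 200641
vin=C95: year < 2008 OR make IN ('Tesla', 'Honda', 'Ford') → 151673

115354, 33584, 51404, 120831, 31066, 107755, 83182, 32343, 200641, 151673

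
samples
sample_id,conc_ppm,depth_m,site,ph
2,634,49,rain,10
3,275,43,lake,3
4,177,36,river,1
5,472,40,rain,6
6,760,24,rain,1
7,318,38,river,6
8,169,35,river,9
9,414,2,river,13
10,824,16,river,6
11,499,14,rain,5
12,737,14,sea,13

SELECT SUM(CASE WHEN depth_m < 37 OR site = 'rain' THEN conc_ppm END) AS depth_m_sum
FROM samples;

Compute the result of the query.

4686

sample_id=2: ✓ → 634
sample_id=3: ✗
sample_id=4: ✓ → 177
sample_id=5: ✓ → 472
sample_id=6: ✓ → 760
sample_id=7: ✗
sample_id=8: ✓ → 169
sample_id=9: ✓ → 414
sample_id=10: ✓ → 824
sample_id=11: ✓ → 499
sample_id=12: ✓ → 737
depth_m_sum = 634 + 177 + 472 + 760 + 169 + 414 + 824 + 499 + 737 = 4686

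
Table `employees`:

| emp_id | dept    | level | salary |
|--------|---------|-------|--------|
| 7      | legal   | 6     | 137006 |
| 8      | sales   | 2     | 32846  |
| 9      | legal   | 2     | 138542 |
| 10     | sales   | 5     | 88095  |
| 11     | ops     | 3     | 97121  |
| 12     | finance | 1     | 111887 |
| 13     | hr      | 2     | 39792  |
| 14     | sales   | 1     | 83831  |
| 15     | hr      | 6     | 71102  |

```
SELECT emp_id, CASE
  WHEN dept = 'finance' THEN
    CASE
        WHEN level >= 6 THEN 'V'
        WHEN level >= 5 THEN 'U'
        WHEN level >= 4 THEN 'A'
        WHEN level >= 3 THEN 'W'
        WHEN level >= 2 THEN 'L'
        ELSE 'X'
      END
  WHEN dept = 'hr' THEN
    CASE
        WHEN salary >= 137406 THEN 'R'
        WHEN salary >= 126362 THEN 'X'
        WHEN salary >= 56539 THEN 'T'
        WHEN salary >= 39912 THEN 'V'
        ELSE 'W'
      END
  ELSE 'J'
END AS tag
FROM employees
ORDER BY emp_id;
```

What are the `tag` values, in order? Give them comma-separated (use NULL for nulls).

emp_id=7: dept='legal' → outer ELSE → J
emp_id=8: dept='sales' → outer ELSE → J
emp_id=9: dept='legal' → outer ELSE → J
emp_id=10: dept='sales' → outer ELSE → J
emp_id=11: dept='ops' → outer ELSE → J
emp_id=12: dept='finance' → inner[ELSE] → X
emp_id=13: dept='hr' → inner[ELSE] → W
emp_id=14: dept='sales' → outer ELSE → J
emp_id=15: dept='hr' → inner[salary >= 56539] → T

J, J, J, J, J, X, W, J, T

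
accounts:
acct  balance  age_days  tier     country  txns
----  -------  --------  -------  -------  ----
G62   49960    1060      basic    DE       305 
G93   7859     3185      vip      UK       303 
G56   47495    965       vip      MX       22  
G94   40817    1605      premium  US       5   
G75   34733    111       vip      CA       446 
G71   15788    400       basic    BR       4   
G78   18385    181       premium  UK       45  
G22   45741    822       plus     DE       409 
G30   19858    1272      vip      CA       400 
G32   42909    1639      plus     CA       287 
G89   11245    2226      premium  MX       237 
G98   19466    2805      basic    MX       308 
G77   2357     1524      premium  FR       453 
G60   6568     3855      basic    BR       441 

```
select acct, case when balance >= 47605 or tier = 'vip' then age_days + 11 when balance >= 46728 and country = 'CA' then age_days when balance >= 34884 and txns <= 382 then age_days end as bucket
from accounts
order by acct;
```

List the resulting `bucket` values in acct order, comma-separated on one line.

NULL, 1283, 1639, 976, NULL, 1071, NULL, 122, NULL, NULL, NULL, 3196, 1605, NULL

acct=G22: (no match → NULL) → NULL
acct=G30: balance >= 47605 or tier = 'vip' → 1283
acct=G32: balance >= 34884 and txns <= 382 → 1639
acct=G56: balance >= 47605 or tier = 'vip' → 976
acct=G60: (no match → NULL) → NULL
acct=G62: balance >= 47605 or tier = 'vip' → 1071
acct=G71: (no match → NULL) → NULL
acct=G75: balance >= 47605 or tier = 'vip' → 122
acct=G77: (no match → NULL) → NULL
acct=G78: (no match → NULL) → NULL
acct=G89: (no match → NULL) → NULL
acct=G93: balance >= 47605 or tier = 'vip' → 3196
acct=G94: balance >= 34884 and txns <= 382 → 1605
acct=G98: (no match → NULL) → NULL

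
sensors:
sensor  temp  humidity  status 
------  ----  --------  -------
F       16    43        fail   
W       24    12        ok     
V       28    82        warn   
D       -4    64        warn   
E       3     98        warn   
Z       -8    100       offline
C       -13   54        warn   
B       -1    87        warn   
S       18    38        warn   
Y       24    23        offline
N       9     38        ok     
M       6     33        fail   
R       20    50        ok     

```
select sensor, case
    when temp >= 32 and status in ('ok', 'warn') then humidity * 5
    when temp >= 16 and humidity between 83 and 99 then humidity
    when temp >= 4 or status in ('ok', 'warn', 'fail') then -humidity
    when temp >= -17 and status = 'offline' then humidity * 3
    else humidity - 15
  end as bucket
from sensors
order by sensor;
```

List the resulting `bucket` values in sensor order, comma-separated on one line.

-87, -54, -64, -98, -43, -33, -38, -50, -38, -82, -12, -23, 300

sensor=B: temp >= 4 or status in ('ok', 'warn', 'fail') → -87
sensor=C: temp >= 4 or status in ('ok', 'warn', 'fail') → -54
sensor=D: temp >= 4 or status in ('ok', 'warn', 'fail') → -64
sensor=E: temp >= 4 or status in ('ok', 'warn', 'fail') → -98
sensor=F: temp >= 4 or status in ('ok', 'warn', 'fail') → -43
sensor=M: temp >= 4 or status in ('ok', 'warn', 'fail') → -33
sensor=N: temp >= 4 or status in ('ok', 'warn', 'fail') → -38
sensor=R: temp >= 4 or status in ('ok', 'warn', 'fail') → -50
sensor=S: temp >= 4 or status in ('ok', 'warn', 'fail') → -38
sensor=V: temp >= 4 or status in ('ok', 'warn', 'fail') → -82
sensor=W: temp >= 4 or status in ('ok', 'warn', 'fail') → -12
sensor=Y: temp >= 4 or status in ('ok', 'warn', 'fail') → -23
sensor=Z: temp >= -17 and status = 'offline' → 300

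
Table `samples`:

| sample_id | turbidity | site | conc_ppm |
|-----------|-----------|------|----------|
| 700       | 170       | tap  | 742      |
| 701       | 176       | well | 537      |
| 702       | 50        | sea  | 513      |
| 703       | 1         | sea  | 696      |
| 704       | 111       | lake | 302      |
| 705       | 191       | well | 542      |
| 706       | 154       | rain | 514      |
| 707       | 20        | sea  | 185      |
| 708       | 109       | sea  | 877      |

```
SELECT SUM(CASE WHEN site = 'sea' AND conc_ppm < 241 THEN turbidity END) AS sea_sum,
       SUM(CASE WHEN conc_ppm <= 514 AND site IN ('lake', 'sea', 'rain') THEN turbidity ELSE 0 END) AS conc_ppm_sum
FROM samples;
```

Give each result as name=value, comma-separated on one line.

[sea_sum: site = 'sea' AND conc_ppm < 241]
sample_id=700: ✗
sample_id=701: ✗
sample_id=702: ✗
sample_id=703: ✗
sample_id=704: ✗
sample_id=705: ✗
sample_id=706: ✗
sample_id=707: ✓ → 20
sample_id=708: ✗
sea_sum = 20
—
[conc_ppm_sum: conc_ppm <= 514 AND site IN ('lake', 'sea', 'rain')]
sample_id=700: ✗
sample_id=701: ✗
sample_id=702: ✓ → 50
sample_id=703: ✗
sample_id=704: ✓ → 111
sample_id=705: ✗
sample_id=706: ✓ → 154
sample_id=707: ✓ → 20
sample_id=708: ✗
conc_ppm_sum = 50 + 111 + 154 + 20 = 335

sea_sum=20, conc_ppm_sum=335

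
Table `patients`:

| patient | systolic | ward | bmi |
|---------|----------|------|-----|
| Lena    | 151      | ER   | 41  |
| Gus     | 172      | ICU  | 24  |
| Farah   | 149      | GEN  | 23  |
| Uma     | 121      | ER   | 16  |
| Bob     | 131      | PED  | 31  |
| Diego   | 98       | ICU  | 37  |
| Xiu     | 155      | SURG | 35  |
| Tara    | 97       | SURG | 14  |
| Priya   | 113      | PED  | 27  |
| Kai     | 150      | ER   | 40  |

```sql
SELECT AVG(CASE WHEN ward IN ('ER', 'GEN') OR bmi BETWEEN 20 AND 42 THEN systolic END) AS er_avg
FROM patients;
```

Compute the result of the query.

patient=Lena: ✓ → 151
patient=Gus: ✓ → 172
patient=Farah: ✓ → 149
patient=Uma: ✓ → 121
patient=Bob: ✓ → 131
patient=Diego: ✓ → 98
patient=Xiu: ✓ → 155
patient=Tara: ✗
patient=Priya: ✓ → 113
patient=Kai: ✓ → 150
er_avg = (151 + 172 + 149 + 121 + 131 + 98 + 155 + 113 + 150) / 9 = 137.7777777778

137.7777777778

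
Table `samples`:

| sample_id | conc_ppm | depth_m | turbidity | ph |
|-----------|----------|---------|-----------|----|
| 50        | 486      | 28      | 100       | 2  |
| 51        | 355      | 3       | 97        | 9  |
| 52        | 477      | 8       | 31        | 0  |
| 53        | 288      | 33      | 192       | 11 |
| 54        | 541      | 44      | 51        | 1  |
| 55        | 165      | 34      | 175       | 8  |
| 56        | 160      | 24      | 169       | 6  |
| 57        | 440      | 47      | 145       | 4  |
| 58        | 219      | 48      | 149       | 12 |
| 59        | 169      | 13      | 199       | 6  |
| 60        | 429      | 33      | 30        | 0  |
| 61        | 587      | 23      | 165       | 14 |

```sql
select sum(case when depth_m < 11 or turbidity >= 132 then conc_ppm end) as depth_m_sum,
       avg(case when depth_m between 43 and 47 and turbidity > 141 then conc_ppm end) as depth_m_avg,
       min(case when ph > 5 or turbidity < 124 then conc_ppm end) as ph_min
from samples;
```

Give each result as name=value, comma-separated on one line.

[depth_m_sum: depth_m < 11 or turbidity >= 132]
sample_id=50: ✗
sample_id=51: ✓ → 355
sample_id=52: ✓ → 477
sample_id=53: ✓ → 288
sample_id=54: ✗
sample_id=55: ✓ → 165
sample_id=56: ✓ → 160
sample_id=57: ✓ → 440
sample_id=58: ✓ → 219
sample_id=59: ✓ → 169
sample_id=60: ✗
sample_id=61: ✓ → 587
depth_m_sum = 355 + 477 + 288 + 165 + 160 + 440 + 219 + 169 + 587 = 2860
—
[depth_m_avg: depth_m between 43 and 47 and turbidity > 141]
sample_id=50: ✗
sample_id=51: ✗
sample_id=52: ✗
sample_id=53: ✗
sample_id=54: ✗
sample_id=55: ✗
sample_id=56: ✗
sample_id=57: ✓ → 440
sample_id=58: ✗
sample_id=59: ✗
sample_id=60: ✗
sample_id=61: ✗
depth_m_avg = 440
—
[ph_min: ph > 5 or turbidity < 124]
sample_id=50: ✓ → 486
sample_id=51: ✓ → 355
sample_id=52: ✓ → 477
sample_id=53: ✓ → 288
sample_id=54: ✓ → 541
sample_id=55: ✓ → 165
sample_id=56: ✓ → 160
sample_id=57: ✗
sample_id=58: ✓ → 219
sample_id=59: ✓ → 169
sample_id=60: ✓ → 429
sample_id=61: ✓ → 587
ph_min = MIN(486, 355, 477, 288, 541, 165, 160, 219, 169, 429, 587) = 160

depth_m_sum=2860, depth_m_avg=440, ph_min=160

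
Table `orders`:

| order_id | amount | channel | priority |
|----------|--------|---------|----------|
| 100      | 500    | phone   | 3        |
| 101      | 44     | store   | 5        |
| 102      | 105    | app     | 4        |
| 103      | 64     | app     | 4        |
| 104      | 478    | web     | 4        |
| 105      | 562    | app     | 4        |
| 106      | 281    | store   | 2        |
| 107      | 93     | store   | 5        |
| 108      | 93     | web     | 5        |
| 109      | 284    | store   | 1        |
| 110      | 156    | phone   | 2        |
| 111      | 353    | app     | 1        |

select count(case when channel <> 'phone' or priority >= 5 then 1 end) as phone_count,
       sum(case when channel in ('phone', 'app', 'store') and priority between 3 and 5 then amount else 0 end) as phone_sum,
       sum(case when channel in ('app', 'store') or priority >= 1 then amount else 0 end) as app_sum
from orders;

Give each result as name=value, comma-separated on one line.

[phone_count: channel <> 'phone' or priority >= 5]
order_id=100: ✗
order_id=101: ✓ → 1
order_id=102: ✓ → 1
order_id=103: ✓ → 1
order_id=104: ✓ → 1
order_id=105: ✓ → 1
order_id=106: ✓ → 1
order_id=107: ✓ → 1
order_id=108: ✓ → 1
order_id=109: ✓ → 1
order_id=110: ✗
order_id=111: ✓ → 1
phone_count = COUNT(1, 1, 1, 1, 1, 1, 1, 1, 1, 1) = 10
—
[phone_sum: channel in ('phone', 'app', 'store') and priority between 3 and 5]
order_id=100: ✓ → 500
order_id=101: ✓ → 44
order_id=102: ✓ → 105
order_id=103: ✓ → 64
order_id=104: ✗
order_id=105: ✓ → 562
order_id=106: ✗
order_id=107: ✓ → 93
order_id=108: ✗
order_id=109: ✗
order_id=110: ✗
order_id=111: ✗
phone_sum = 500 + 44 + 105 + 64 + 562 + 93 = 1368
—
[app_sum: channel in ('app', 'store') or priority >= 1]
order_id=100: ✓ → 500
order_id=101: ✓ → 44
order_id=102: ✓ → 105
order_id=103: ✓ → 64
order_id=104: ✓ → 478
order_id=105: ✓ → 562
order_id=106: ✓ → 281
order_id=107: ✓ → 93
order_id=108: ✓ → 93
order_id=109: ✓ → 284
order_id=110: ✓ → 156
order_id=111: ✓ → 353
app_sum = 500 + 44 + 105 + 64 + 478 + 562 + 281 + 93 + 93 + 284 + 156 + 353 = 3013

phone_count=10, phone_sum=1368, app_sum=3013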